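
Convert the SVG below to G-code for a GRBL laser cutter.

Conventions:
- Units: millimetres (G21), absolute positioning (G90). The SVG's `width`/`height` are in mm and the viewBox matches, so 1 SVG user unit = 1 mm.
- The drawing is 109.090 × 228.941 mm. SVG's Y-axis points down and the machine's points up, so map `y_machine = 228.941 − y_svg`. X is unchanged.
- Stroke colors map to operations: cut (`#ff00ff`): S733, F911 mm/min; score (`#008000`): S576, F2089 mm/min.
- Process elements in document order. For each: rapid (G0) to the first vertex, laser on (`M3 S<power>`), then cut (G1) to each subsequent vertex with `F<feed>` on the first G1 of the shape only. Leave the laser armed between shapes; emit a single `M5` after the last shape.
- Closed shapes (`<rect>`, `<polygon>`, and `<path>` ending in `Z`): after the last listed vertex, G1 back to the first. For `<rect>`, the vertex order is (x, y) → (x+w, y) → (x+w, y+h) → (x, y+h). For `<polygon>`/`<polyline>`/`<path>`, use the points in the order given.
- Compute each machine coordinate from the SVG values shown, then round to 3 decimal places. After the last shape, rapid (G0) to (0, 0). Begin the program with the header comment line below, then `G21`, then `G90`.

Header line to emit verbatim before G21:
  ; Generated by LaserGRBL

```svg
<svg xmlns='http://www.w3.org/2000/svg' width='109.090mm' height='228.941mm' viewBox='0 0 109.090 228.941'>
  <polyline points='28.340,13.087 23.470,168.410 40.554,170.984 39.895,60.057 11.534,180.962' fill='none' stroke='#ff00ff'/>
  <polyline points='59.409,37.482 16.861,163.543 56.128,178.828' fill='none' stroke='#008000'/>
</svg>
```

1 u = 1 mm; y_m = 228.941 − y.

[1] `<polyline>` open polyline, #ff00ff→cut S733 F911: (28.340,215.854) → (23.470,60.531) → (40.554,57.957) → (39.895,168.884) → (11.534,47.979)

[2] `<polyline>` open polyline, #008000→score S576 F2089: (59.409,191.459) → (16.861,65.398) → (56.128,50.113)

; Generated by LaserGRBL
G21
G90
G0 X28.340 Y215.854
M3 S733
G1 X23.470 Y60.531 F911
G1 X40.554 Y57.957
G1 X39.895 Y168.884
G1 X11.534 Y47.979
G0 X59.409 Y191.459
M3 S576
G1 X16.861 Y65.398 F2089
G1 X56.128 Y50.113
M5
G0 X0.000 Y0.000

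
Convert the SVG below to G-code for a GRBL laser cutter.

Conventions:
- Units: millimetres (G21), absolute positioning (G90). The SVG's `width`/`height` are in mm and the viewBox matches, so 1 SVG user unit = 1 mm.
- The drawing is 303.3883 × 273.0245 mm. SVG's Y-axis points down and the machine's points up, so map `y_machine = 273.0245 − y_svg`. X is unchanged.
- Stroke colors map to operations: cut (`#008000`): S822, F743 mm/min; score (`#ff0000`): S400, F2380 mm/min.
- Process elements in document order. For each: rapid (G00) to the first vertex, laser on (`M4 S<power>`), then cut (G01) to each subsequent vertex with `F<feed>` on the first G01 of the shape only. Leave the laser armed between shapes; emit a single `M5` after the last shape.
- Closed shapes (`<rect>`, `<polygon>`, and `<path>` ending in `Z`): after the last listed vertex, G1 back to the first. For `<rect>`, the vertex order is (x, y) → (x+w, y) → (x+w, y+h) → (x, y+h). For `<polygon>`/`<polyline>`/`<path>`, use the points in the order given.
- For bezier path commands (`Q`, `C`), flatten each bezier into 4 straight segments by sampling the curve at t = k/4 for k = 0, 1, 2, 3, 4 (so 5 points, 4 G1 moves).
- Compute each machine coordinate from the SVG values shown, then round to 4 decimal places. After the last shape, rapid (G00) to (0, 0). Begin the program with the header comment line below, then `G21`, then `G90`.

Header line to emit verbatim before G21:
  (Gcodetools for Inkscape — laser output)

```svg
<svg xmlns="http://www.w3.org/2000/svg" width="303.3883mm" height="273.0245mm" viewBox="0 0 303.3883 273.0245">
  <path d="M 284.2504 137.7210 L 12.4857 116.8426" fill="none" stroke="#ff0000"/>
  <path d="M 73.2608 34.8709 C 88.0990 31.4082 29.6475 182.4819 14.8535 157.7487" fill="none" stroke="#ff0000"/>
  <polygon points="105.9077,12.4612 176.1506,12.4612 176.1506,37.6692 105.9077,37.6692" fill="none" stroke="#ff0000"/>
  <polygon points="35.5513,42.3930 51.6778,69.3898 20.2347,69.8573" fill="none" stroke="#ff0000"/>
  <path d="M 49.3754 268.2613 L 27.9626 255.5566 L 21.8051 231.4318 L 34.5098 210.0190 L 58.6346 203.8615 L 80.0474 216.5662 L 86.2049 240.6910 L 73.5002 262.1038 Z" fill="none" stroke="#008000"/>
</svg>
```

(Gcodetools for Inkscape — laser output)
G21
G90
G00 X284.2504 Y135.3035
M4 S400
G01 X12.4857 Y156.1819 F2380
G00 X73.2608 Y238.1536
M4 S400
G01 X72.4749 Y216.9367 F2380
G01 X55.1692 Y168.7383
G01 X32.3075 Y124.5281
G01 X14.8535 Y115.2758
G00 X105.9077 Y260.5633
M4 S400
G01 X176.1506 Y260.5633 F2380
G01 X176.1506 Y235.3553
G01 X105.9077 Y235.3553
G01 X105.9077 Y260.5633
G00 X35.5513 Y230.6315
M4 S400
G01 X51.6778 Y203.6347 F2380
G01 X20.2347 Y203.1672
G01 X35.5513 Y230.6315
G00 X49.3754 Y4.7632
M4 S822
G01 X27.9626 Y17.4679 F743
G01 X21.8051 Y41.5927
G01 X34.5098 Y63.0055
G01 X58.6346 Y69.1630
G01 X80.0474 Y56.4583
G01 X86.2049 Y32.3335
G01 X73.5002 Y10.9207
G01 X49.3754 Y4.7632
M5
G00 X0.0000 Y0.0000

viewBox `0 0 303.3883 273.0245` with mm width/height → 1 unit = 1 mm. Flip: y_m = 273.0245 − y_svg.

**Shape 1** — `<path>` line segment, stroke `#ff0000` → score (S400, F2380). Machine vertices: (284.2504,135.3035) → (12.4857,156.1819). Open path.

**Shape 2** — `<path>` cubic bezier, stroke `#ff0000` → score (S400, F2380). Control points (SVG): P0=(73.2608,34.8709), P1=(88.0990,31.4082), P2=(29.6475,182.4819), P3=(14.8535,157.7487); sampled at t=k/4. Machine vertices: (73.2608,238.1536) → (72.4749,216.9367) → (55.1692,168.7383) → (32.3075,124.5281) → (14.8535,115.2758). Open path.

**Shape 3** — `<polygon>` rectangle, stroke `#ff0000` → score (S400, F2380). Machine vertices: (105.9077,260.5633) → (176.1506,260.5633) → (176.1506,235.3553) → (105.9077,235.3553) → (105.9077,260.5633). Closed: final G1 returns to the first vertex.

**Shape 4** — `<polygon>` regular polygon, stroke `#ff0000` → score (S400, F2380). Machine vertices: (35.5513,230.6315) → (51.6778,203.6347) → (20.2347,203.1672) → (35.5513,230.6315). Closed: final G1 returns to the first vertex.

**Shape 5** — `<path>` regular polygon, stroke `#008000` → cut (S822, F743). Machine vertices: (49.3754,4.7632) → (27.9626,17.4679) → (21.8051,41.5927) → (34.5098,63.0055) → (58.6346,69.1630) → (80.0474,56.4583) → (86.2049,32.3335) → (73.5002,10.9207) → (49.3754,4.7632). Closed: final G1 returns to the first vertex.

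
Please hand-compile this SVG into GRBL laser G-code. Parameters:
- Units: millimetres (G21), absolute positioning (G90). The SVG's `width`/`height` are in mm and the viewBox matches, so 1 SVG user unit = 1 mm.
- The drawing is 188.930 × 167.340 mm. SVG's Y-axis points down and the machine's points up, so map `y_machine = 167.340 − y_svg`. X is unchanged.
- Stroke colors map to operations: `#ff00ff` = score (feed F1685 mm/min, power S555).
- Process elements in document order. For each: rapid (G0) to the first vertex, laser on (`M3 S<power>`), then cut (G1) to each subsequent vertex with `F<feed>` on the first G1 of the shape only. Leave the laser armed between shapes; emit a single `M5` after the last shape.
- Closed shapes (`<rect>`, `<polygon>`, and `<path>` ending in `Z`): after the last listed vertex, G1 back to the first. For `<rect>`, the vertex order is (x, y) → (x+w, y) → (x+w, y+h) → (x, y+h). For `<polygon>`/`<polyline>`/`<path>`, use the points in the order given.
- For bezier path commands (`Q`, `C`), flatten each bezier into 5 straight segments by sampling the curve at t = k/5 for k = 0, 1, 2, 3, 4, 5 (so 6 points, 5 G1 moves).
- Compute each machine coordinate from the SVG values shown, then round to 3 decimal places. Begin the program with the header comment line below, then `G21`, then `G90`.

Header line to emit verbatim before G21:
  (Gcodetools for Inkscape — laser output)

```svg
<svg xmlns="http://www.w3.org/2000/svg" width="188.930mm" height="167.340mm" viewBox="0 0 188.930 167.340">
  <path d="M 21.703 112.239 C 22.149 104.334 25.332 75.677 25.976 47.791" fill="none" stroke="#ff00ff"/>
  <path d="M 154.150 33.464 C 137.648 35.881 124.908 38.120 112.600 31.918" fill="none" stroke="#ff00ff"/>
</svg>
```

(Gcodetools for Inkscape — laser output)
G21
G90
G0 X21.703 Y55.101
M3 S555
G1 X22.257 Y62.162 F1685
G1 X23.214 Y73.170
G1 X24.322 Y87.093
G1 X25.327 Y102.897
G1 X25.976 Y119.549
G0 X154.150 Y133.876
M3 S555
G1 X144.674 Y132.513 F1685
G1 X135.940 Y131.590
G1 X127.790 Y131.502
G1 X120.063 Y132.648
G1 X112.600 Y135.422
M5

1 u = 1 mm; y_m = 167.340 − y.

[1] `<path>` cubic bezier, #ff00ff→score S555 F1685: (21.703,55.101) → (22.257,62.162) → (23.214,73.170) → (24.322,87.093) → (25.327,102.897) → (25.976,119.549)

[2] `<path>` cubic bezier, #ff00ff→score S555 F1685: (154.150,133.876) → (144.674,132.513) → (135.940,131.590) → (127.790,131.502) → (120.063,132.648) → (112.600,135.422)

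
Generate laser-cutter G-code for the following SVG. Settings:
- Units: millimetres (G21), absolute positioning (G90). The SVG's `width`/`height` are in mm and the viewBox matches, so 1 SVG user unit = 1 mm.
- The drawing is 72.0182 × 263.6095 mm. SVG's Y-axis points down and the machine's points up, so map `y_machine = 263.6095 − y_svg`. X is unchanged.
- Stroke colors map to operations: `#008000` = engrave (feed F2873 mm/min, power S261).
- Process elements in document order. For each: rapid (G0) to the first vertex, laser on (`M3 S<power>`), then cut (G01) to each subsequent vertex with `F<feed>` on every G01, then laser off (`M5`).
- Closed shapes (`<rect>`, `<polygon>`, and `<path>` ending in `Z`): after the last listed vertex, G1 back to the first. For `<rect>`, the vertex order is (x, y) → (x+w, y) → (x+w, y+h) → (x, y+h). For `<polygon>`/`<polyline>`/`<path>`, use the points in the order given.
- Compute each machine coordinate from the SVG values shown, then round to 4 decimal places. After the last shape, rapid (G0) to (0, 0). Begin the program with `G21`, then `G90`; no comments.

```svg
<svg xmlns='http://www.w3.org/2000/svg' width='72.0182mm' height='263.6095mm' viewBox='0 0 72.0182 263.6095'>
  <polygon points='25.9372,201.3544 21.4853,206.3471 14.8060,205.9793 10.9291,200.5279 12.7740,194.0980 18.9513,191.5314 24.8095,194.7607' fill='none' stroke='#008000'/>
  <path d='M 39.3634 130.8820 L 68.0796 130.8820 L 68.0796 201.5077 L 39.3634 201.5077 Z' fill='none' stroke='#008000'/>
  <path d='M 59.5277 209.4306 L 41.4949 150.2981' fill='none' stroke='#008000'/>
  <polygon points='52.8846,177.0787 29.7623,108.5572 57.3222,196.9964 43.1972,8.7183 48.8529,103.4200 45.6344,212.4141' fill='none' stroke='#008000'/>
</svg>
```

1 u = 1 mm; y_m = 263.6095 − y.

[1] `<polygon>` regular polygon, #008000→engrave S261 F2873: (25.9372,62.2551) → (21.4853,57.2624) → (14.8060,57.6302) → (10.9291,63.0816) → (12.7740,69.5115) → (18.9513,72.0781) → (24.8095,68.8488) → (25.9372,62.2551) (closed)

[2] `<path>` rectangle, #008000→engrave S261 F2873: (39.3634,132.7275) → (68.0796,132.7275) → (68.0796,62.1018) → (39.3634,62.1018) → (39.3634,132.7275) (closed)

[3] `<path>` line segment, #008000→engrave S261 F2873: (59.5277,54.1789) → (41.4949,113.3114)

[4] `<polygon>` closed polygon, #008000→engrave S261 F2873: (52.8846,86.5308) → (29.7623,155.0523) → (57.3222,66.6131) → (43.1972,254.8912) → (48.8529,160.1895) → (45.6344,51.1954) → (52.8846,86.5308) (closed)

G21
G90
G0 X25.9372 Y62.2551
M3 S261
G01 X21.4853 Y57.2624 F2873
G01 X14.8060 Y57.6302 F2873
G01 X10.9291 Y63.0816 F2873
G01 X12.7740 Y69.5115 F2873
G01 X18.9513 Y72.0781 F2873
G01 X24.8095 Y68.8488 F2873
G01 X25.9372 Y62.2551 F2873
M5
G0 X39.3634 Y132.7275
M3 S261
G01 X68.0796 Y132.7275 F2873
G01 X68.0796 Y62.1018 F2873
G01 X39.3634 Y62.1018 F2873
G01 X39.3634 Y132.7275 F2873
M5
G0 X59.5277 Y54.1789
M3 S261
G01 X41.4949 Y113.3114 F2873
M5
G0 X52.8846 Y86.5308
M3 S261
G01 X29.7623 Y155.0523 F2873
G01 X57.3222 Y66.6131 F2873
G01 X43.1972 Y254.8912 F2873
G01 X48.8529 Y160.1895 F2873
G01 X45.6344 Y51.1954 F2873
G01 X52.8846 Y86.5308 F2873
M5
G0 X0.0000 Y0.0000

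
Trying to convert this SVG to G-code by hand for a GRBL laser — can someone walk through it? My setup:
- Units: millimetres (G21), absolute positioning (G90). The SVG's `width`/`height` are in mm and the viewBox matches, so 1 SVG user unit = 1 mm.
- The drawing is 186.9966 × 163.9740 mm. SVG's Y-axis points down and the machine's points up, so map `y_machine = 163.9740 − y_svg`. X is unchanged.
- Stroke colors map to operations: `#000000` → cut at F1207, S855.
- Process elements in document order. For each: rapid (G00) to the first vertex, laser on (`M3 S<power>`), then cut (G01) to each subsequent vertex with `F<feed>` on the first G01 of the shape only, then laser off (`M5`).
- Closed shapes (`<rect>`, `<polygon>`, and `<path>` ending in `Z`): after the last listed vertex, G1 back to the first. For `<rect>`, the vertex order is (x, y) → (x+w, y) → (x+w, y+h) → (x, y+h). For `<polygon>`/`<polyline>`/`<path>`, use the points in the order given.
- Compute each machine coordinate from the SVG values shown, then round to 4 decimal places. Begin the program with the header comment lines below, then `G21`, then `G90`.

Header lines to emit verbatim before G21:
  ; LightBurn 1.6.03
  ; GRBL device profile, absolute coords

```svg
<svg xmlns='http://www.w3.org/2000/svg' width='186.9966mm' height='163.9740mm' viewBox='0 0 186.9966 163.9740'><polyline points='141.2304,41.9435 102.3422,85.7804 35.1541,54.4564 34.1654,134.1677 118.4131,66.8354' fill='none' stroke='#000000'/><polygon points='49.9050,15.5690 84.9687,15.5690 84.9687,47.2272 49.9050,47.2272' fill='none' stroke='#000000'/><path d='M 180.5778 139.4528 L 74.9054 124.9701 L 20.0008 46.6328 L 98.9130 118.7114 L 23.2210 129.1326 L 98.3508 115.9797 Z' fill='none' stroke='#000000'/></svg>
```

; LightBurn 1.6.03
; GRBL device profile, absolute coords
G21
G90
G00 X141.2304 Y122.0305
M3 S855
G01 X102.3422 Y78.1936 F1207
G01 X35.1541 Y109.5176
G01 X34.1654 Y29.8063
G01 X118.4131 Y97.1386
M5
G00 X49.9050 Y148.4050
M3 S855
G01 X84.9687 Y148.4050 F1207
G01 X84.9687 Y116.7468
G01 X49.9050 Y116.7468
G01 X49.9050 Y148.4050
M5
G00 X180.5778 Y24.5212
M3 S855
G01 X74.9054 Y39.0039 F1207
G01 X20.0008 Y117.3412
G01 X98.9130 Y45.2626
G01 X23.2210 Y34.8414
G01 X98.3508 Y47.9943
G01 X180.5778 Y24.5212
M5

viewBox `0 0 186.9966 163.9740` with mm width/height → 1 unit = 1 mm. Flip: y_m = 163.9740 − y_svg.

**Shape 1** — `<polyline>` open polyline, stroke `#000000` → cut (S855, F1207). Machine vertices: (141.2304,122.0305) → (102.3422,78.1936) → (35.1541,109.5176) → (34.1654,29.8063) → (118.4131,97.1386). Open path.

**Shape 2** — `<polygon>` rectangle, stroke `#000000` → cut (S855, F1207). Machine vertices: (49.9050,148.4050) → (84.9687,148.4050) → (84.9687,116.7468) → (49.9050,116.7468) → (49.9050,148.4050). Closed: final G1 returns to the first vertex.

**Shape 3** — `<path>` closed polygon, stroke `#000000` → cut (S855, F1207). Machine vertices: (180.5778,24.5212) → (74.9054,39.0039) → (20.0008,117.3412) → (98.9130,45.2626) → (23.2210,34.8414) → (98.3508,47.9943) → (180.5778,24.5212). Closed: final G1 returns to the first vertex.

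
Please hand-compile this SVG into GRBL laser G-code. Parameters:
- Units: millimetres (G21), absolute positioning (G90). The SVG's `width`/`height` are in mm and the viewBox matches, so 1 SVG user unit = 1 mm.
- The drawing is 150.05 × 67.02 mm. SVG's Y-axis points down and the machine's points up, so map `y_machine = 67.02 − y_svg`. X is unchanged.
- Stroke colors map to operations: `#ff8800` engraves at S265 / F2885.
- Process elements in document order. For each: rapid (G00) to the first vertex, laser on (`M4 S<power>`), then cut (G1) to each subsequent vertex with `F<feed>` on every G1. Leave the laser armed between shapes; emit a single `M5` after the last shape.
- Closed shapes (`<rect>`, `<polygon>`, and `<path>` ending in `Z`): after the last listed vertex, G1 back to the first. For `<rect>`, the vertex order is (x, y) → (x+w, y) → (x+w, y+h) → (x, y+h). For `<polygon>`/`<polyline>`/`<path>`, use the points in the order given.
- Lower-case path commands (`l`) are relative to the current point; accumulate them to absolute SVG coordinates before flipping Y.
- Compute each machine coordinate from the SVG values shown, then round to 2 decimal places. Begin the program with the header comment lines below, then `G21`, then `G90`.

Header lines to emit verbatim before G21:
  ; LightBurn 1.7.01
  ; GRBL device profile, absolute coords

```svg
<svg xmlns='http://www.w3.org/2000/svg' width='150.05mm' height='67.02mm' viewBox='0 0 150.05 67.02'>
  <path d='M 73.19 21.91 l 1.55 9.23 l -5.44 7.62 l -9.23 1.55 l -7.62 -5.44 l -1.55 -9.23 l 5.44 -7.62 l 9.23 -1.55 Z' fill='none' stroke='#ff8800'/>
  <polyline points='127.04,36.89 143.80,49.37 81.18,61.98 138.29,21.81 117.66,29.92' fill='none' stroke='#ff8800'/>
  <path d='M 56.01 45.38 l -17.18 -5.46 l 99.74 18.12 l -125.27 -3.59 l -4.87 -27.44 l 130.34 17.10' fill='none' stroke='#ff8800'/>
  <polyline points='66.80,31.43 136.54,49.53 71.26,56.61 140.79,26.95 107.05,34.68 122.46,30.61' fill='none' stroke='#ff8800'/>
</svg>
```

; LightBurn 1.7.01
; GRBL device profile, absolute coords
G21
G90
G00 X73.19 Y45.11
M4 S265
G1 X74.74 Y35.88 F2885
G1 X69.30 Y28.26 F2885
G1 X60.07 Y26.71 F2885
G1 X52.45 Y32.15 F2885
G1 X50.90 Y41.38 F2885
G1 X56.34 Y49.00 F2885
G1 X65.57 Y50.55 F2885
G1 X73.19 Y45.11 F2885
G00 X127.04 Y30.13
M4 S265
G1 X143.80 Y17.65 F2885
G1 X81.18 Y5.04 F2885
G1 X138.29 Y45.21 F2885
G1 X117.66 Y37.10 F2885
G00 X56.01 Y21.64
M4 S265
G1 X38.83 Y27.10 F2885
G1 X138.57 Y8.98 F2885
G1 X13.30 Y12.57 F2885
G1 X8.43 Y40.01 F2885
G1 X138.77 Y22.91 F2885
G00 X66.80 Y35.59
M4 S265
G1 X136.54 Y17.49 F2885
G1 X71.26 Y10.41 F2885
G1 X140.79 Y40.07 F2885
G1 X107.05 Y32.34 F2885
G1 X122.46 Y36.41 F2885
M5

1 u = 1 mm; y_m = 67.02 − y.

[1] `<path>` regular polygon, #ff8800→engrave S265 F2885: (73.19,45.11) → (74.74,35.88) → (69.30,28.26) → (60.07,26.71) → (52.45,32.15) → (50.90,41.38) → (56.34,49.00) → (65.57,50.55) → (73.19,45.11) (closed)

[2] `<polyline>` open polyline, #ff8800→engrave S265 F2885: (127.04,30.13) → (143.80,17.65) → (81.18,5.04) → (138.29,45.21) → (117.66,37.10)

[3] `<path>` open polyline, #ff8800→engrave S265 F2885: (56.01,21.64) → (38.83,27.10) → (138.57,8.98) → (13.30,12.57) → (8.43,40.01) → (138.77,22.91)

[4] `<polyline>` open polyline, #ff8800→engrave S265 F2885: (66.80,35.59) → (136.54,17.49) → (71.26,10.41) → (140.79,40.07) → (107.05,32.34) → (122.46,36.41)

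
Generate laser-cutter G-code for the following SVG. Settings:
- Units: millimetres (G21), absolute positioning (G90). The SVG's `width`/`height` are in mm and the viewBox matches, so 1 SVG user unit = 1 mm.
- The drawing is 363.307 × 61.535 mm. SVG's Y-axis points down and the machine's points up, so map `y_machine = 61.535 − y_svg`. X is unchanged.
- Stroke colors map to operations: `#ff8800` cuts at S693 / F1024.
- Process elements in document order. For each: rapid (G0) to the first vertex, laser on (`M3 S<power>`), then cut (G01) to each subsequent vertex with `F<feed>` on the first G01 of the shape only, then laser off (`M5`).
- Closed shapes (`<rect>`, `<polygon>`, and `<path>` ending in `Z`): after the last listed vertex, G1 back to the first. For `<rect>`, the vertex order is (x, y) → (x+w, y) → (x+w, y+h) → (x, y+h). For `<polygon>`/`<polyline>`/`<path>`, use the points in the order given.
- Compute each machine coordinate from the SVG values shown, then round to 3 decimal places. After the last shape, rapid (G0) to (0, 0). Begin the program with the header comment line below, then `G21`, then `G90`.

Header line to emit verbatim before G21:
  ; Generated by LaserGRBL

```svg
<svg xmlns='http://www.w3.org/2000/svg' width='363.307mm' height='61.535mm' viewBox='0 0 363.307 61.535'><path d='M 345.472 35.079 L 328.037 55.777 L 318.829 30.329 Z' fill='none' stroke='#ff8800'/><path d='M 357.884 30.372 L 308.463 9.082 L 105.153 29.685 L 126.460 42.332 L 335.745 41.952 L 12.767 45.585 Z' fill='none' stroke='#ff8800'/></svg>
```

; Generated by LaserGRBL
G21
G90
G0 X345.472 Y26.456
M3 S693
G01 X328.037 Y5.758 F1024
G01 X318.829 Y31.206
G01 X345.472 Y26.456
M5
G0 X357.884 Y31.163
M3 S693
G01 X308.463 Y52.453 F1024
G01 X105.153 Y31.850
G01 X126.460 Y19.203
G01 X335.745 Y19.583
G01 X12.767 Y15.950
G01 X357.884 Y31.163
M5
G0 X0.000 Y0.000

Since the viewBox matches the mm dimensions, user units are millimetres directly. The only transform is the Y-flip y_m = 61.535 − y_svg.

Shape 1 is a regular polygon drawn with `<path>`. Its stroke #ff8800 means cut at S693, F1024. After flipping Y the toolpath is (345.472,26.456) → (328.037,5.758) → (318.829,31.206) → (345.472,26.456), returning to the start.

Shape 2 is a closed polygon drawn with `<path>`. Its stroke #ff8800 means cut at S693, F1024. After flipping Y the toolpath is (357.884,31.163) → (308.463,52.453) → (105.153,31.850) → (126.460,19.203) → (335.745,19.583) → (12.767,15.950) → (357.884,31.163), returning to the start.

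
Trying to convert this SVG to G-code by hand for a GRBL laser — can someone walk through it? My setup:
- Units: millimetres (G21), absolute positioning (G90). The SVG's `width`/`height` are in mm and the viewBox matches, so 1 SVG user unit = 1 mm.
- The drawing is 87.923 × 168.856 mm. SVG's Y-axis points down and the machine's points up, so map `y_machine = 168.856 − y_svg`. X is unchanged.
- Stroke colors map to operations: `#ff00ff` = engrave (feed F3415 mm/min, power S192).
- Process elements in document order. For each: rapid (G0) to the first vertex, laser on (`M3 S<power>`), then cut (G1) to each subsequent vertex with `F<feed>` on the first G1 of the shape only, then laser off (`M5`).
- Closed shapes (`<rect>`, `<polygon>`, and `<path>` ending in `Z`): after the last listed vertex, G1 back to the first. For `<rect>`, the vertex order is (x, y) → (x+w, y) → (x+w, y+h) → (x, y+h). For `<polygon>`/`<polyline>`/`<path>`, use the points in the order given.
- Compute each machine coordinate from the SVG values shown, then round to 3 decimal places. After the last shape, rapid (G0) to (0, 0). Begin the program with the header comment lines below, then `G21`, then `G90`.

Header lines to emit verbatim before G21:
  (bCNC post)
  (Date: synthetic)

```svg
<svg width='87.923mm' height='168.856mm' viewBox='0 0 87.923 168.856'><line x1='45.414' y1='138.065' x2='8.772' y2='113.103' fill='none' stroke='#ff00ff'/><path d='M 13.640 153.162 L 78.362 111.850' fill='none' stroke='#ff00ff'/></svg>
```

(bCNC post)
(Date: synthetic)
G21
G90
G0 X45.414 Y30.791
M3 S192
G1 X8.772 Y55.753 F3415
M5
G0 X13.640 Y15.694
M3 S192
G1 X78.362 Y57.006 F3415
M5
G0 X0.000 Y0.000

viewBox `0 0 87.923 168.856` with mm width/height → 1 unit = 1 mm. Flip: y_m = 168.856 − y_svg.

**Shape 1** — `<line>` line segment, stroke `#ff00ff` → engrave (S192, F3415). Machine vertices: (45.414,30.791) → (8.772,55.753). Open path.

**Shape 2** — `<path>` line segment, stroke `#ff00ff` → engrave (S192, F3415). Machine vertices: (13.640,15.694) → (78.362,57.006). Open path.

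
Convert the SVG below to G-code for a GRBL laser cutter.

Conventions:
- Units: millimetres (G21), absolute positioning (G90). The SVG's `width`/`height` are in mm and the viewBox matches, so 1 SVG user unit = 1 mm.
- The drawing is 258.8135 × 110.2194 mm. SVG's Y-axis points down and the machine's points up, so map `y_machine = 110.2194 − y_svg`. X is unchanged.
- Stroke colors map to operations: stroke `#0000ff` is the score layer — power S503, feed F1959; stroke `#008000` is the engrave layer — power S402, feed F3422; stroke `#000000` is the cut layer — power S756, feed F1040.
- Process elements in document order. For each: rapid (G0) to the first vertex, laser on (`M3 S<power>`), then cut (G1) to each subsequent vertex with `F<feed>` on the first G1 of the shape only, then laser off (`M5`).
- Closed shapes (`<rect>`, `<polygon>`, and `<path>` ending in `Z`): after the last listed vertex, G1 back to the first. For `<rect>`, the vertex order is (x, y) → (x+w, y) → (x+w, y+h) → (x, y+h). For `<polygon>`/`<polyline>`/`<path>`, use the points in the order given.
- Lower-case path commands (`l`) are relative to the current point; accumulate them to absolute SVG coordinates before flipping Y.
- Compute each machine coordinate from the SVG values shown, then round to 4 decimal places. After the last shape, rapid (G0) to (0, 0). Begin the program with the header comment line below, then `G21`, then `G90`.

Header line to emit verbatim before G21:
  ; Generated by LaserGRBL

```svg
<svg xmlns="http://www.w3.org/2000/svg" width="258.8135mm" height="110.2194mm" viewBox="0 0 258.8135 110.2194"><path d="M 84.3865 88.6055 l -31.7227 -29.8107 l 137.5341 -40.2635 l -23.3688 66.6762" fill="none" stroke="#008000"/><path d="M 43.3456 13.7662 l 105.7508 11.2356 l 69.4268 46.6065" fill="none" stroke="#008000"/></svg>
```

; Generated by LaserGRBL
G21
G90
G0 X84.3865 Y21.6139
M3 S402
G1 X52.6638 Y51.4246 F3422
G1 X190.1979 Y91.6881
G1 X166.8291 Y25.0119
M5
G0 X43.3456 Y96.4532
M3 S402
G1 X149.0964 Y85.2176 F3422
G1 X218.5232 Y38.6111
M5
G0 X0.0000 Y0.0000

Since the viewBox matches the mm dimensions, user units are millimetres directly. The only transform is the Y-flip y_m = 110.2194 − y_svg.

Shape 1 is a open polyline drawn with `<path>`. Its stroke #008000 means engrave at S402, F3422. After flipping Y the toolpath is (84.3865,21.6139) → (52.6638,51.4246) → (190.1979,91.6881) → (166.8291,25.0119).

Shape 2 is a open polyline drawn with `<path>`. Its stroke #008000 means engrave at S402, F3422. After flipping Y the toolpath is (43.3456,96.4532) → (149.0964,85.2176) → (218.5232,38.6111).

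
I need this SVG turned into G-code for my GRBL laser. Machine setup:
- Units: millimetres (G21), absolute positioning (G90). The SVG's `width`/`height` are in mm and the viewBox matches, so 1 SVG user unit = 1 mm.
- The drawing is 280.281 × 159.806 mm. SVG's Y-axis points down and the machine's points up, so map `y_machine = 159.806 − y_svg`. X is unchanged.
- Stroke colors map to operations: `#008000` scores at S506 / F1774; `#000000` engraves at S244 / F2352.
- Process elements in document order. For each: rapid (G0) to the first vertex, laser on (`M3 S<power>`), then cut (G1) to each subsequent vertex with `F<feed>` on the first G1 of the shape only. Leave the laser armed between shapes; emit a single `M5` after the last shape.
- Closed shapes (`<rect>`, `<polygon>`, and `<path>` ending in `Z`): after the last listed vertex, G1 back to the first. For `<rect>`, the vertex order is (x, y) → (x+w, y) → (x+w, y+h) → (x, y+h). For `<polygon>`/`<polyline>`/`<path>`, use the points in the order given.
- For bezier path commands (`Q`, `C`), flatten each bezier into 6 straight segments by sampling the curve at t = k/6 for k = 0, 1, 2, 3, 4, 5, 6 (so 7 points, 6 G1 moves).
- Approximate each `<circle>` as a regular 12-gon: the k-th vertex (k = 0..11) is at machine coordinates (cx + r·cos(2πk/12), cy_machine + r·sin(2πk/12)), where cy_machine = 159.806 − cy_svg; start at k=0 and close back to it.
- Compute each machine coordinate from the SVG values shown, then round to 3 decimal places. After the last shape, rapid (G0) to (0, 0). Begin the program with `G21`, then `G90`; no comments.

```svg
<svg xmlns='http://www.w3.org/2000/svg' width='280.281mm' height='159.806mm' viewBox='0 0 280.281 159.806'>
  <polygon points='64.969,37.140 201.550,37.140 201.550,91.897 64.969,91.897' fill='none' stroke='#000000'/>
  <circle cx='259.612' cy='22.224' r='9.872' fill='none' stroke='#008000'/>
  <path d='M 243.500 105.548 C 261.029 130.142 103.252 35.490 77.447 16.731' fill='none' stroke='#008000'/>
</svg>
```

1 u = 1 mm; y_m = 159.806 − y.

[1] `<polygon>` rectangle, #000000→engrave S244 F2352: (64.969,122.666) → (201.550,122.666) → (201.550,67.909) → (64.969,67.909) → (64.969,122.666) (closed)

[2] `<circle>` circle, #008000→score S506 F1774: (269.484,137.582) → (268.161,142.518) → (264.548,146.131) → (259.612,147.454) → (254.676,146.131) → (251.063,142.518) → (249.740,137.582) → (251.063,132.646) → (254.676,129.033) → (259.612,127.710) → (264.548,129.033) → (268.161,132.646) → (269.484,137.582) (closed)

[3] `<path>` cubic bezier, #008000→score S506 F1774: (243.500,54.258) → (239.078,50.995) → (213.974,62.185) → (176.724,82.409) → (135.862,106.246) → (99.925,128.275) → (77.447,143.075)

G21
G90
G0 X64.969 Y122.666
M3 S244
G1 X201.550 Y122.666 F2352
G1 X201.550 Y67.909
G1 X64.969 Y67.909
G1 X64.969 Y122.666
G0 X269.484 Y137.582
M3 S506
G1 X268.161 Y142.518 F1774
G1 X264.548 Y146.131
G1 X259.612 Y147.454
G1 X254.676 Y146.131
G1 X251.063 Y142.518
G1 X249.740 Y137.582
G1 X251.063 Y132.646
G1 X254.676 Y129.033
G1 X259.612 Y127.710
G1 X264.548 Y129.033
G1 X268.161 Y132.646
G1 X269.484 Y137.582
G0 X243.500 Y54.258
M3 S506
G1 X239.078 Y50.995 F1774
G1 X213.974 Y62.185
G1 X176.724 Y82.409
G1 X135.862 Y106.246
G1 X99.925 Y128.275
G1 X77.447 Y143.075
M5
G0 X0.000 Y0.000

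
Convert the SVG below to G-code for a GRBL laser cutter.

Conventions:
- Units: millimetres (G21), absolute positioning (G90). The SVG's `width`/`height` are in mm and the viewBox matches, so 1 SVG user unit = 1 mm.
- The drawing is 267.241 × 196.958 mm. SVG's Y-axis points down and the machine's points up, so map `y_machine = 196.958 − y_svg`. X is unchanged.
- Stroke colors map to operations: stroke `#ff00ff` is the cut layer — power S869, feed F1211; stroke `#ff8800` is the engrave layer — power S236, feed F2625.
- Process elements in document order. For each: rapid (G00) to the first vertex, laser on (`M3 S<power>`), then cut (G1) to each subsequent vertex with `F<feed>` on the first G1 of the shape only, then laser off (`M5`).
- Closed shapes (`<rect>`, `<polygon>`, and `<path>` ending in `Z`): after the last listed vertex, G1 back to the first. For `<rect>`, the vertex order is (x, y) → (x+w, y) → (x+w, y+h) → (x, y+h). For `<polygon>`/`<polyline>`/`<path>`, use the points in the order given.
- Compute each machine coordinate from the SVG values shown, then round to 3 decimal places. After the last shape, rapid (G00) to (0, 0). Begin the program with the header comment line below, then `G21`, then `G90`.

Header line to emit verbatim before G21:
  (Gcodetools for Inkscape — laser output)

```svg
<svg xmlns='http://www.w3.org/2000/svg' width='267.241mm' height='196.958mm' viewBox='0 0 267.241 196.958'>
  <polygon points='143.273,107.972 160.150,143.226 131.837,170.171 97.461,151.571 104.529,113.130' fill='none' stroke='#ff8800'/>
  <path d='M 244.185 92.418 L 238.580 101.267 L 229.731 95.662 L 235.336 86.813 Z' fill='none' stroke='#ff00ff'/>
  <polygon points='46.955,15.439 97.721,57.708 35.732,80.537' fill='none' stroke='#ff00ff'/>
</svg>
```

(Gcodetools for Inkscape — laser output)
G21
G90
G00 X143.273 Y88.986
M3 S236
G1 X160.150 Y53.732 F2625
G1 X131.837 Y26.787
G1 X97.461 Y45.387
G1 X104.529 Y83.828
G1 X143.273 Y88.986
M5
G00 X244.185 Y104.540
M3 S869
G1 X238.580 Y95.691 F1211
G1 X229.731 Y101.296
G1 X235.336 Y110.145
G1 X244.185 Y104.540
M5
G00 X46.955 Y181.519
M3 S869
G1 X97.721 Y139.250 F1211
G1 X35.732 Y116.421
G1 X46.955 Y181.519
M5
G00 X0.000 Y0.000

viewBox `0 0 267.241 196.958` with mm width/height → 1 unit = 1 mm. Flip: y_m = 196.958 − y_svg.

**Shape 1** — `<polygon>` regular polygon, stroke `#ff8800` → engrave (S236, F2625). Machine vertices: (143.273,88.986) → (160.150,53.732) → (131.837,26.787) → (97.461,45.387) → (104.529,83.828) → (143.273,88.986). Closed: final G1 returns to the first vertex.

**Shape 2** — `<path>` regular polygon, stroke `#ff00ff` → cut (S869, F1211). Machine vertices: (244.185,104.540) → (238.580,95.691) → (229.731,101.296) → (235.336,110.145) → (244.185,104.540). Closed: final G1 returns to the first vertex.

**Shape 3** — `<polygon>` regular polygon, stroke `#ff00ff` → cut (S869, F1211). Machine vertices: (46.955,181.519) → (97.721,139.250) → (35.732,116.421) → (46.955,181.519). Closed: final G1 returns to the first vertex.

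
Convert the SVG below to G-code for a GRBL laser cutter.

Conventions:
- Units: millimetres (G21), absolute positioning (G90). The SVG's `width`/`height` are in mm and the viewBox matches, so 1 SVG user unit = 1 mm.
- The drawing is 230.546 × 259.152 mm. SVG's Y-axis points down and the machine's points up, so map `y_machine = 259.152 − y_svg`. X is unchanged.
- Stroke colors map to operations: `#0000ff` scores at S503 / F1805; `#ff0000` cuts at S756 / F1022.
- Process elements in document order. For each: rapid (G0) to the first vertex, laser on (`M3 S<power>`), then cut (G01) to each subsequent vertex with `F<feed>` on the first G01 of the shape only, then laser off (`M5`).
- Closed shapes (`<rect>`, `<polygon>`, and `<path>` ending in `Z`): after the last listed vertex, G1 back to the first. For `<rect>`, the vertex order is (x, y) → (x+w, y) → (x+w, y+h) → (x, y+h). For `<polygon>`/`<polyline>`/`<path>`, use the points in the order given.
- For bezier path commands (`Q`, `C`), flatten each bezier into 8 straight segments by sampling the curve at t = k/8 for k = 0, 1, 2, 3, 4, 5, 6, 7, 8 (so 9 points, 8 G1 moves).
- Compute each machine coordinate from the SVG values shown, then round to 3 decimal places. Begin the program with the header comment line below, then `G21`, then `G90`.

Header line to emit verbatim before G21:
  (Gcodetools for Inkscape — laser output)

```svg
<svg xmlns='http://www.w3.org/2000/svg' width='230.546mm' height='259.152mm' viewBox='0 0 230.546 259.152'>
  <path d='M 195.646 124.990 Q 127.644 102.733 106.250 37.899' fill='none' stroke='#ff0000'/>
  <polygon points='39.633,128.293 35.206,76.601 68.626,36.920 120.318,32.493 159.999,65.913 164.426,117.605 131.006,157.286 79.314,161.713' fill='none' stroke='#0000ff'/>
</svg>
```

(Gcodetools for Inkscape — laser output)
G21
G90
G0 X195.646 Y134.162
M3 S756
G01 X179.374 Y140.392 F1022
G01 X164.558 Y147.952
G01 X151.199 Y156.842
G01 X139.296 Y167.063
G01 X128.850 Y178.615
G01 X119.860 Y191.497
G01 X112.327 Y205.710
G01 X106.250 Y221.253
M5
G0 X39.633 Y130.859
M3 S503
G01 X35.206 Y182.551 F1805
G01 X68.626 Y222.232
G01 X120.318 Y226.659
G01 X159.999 Y193.239
G01 X164.426 Y141.547
G01 X131.006 Y101.866
G01 X79.314 Y97.439
G01 X39.633 Y130.859
M5

viewBox `0 0 230.546 259.152` with mm width/height → 1 unit = 1 mm. Flip: y_m = 259.152 − y_svg.

**Shape 1** — `<path>` quadratic bezier, stroke `#ff0000` → cut (S756, F1022). Control points (SVG): P0=(195.646,124.990), P1=(127.644,102.733), P2=(106.250,37.899); sampled at t=k/8. Machine vertices: (195.646,134.162) → (179.374,140.392) → (164.558,147.952) → (151.199,156.842) → (139.296,167.063) → (128.850,178.615) → (119.860,191.497) → (112.327,205.710) → (106.250,221.253). Open path.

**Shape 2** — `<polygon>` regular polygon, stroke `#0000ff` → score (S503, F1805). Machine vertices: (39.633,130.859) → (35.206,182.551) → (68.626,222.232) → (120.318,226.659) → (159.999,193.239) → (164.426,141.547) → (131.006,101.866) → (79.314,97.439) → (39.633,130.859). Closed: final G1 returns to the first vertex.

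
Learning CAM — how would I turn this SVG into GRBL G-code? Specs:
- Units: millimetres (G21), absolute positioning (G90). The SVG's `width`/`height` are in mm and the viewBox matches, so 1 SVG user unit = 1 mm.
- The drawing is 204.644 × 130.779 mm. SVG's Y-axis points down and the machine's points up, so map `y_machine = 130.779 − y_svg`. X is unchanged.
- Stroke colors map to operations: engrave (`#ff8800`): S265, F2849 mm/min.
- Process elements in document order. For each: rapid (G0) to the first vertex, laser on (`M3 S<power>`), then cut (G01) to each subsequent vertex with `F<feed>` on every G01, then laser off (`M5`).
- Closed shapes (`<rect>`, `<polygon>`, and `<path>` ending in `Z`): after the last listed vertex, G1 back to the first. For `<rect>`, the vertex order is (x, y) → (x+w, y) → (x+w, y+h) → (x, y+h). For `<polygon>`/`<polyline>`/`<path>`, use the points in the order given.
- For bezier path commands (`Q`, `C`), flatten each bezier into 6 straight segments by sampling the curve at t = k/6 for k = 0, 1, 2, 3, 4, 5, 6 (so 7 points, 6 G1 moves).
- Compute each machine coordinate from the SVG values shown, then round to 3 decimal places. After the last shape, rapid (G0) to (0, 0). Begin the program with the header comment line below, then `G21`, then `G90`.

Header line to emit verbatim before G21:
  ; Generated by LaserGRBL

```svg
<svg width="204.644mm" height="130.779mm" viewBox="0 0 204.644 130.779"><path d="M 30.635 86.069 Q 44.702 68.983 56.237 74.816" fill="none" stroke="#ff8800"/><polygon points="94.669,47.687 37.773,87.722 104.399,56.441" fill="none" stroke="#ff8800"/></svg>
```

viewBox `0 0 204.644 130.779` with mm width/height → 1 unit = 1 mm. Flip: y_m = 130.779 − y_svg.

**Shape 1** — `<path>` quadratic bezier, stroke `#ff8800` → engrave (S265, F2849). Control points (SVG): P0=(30.635,86.069), P1=(44.702,68.983), P2=(56.237,74.816); sampled at t=k/6. Machine vertices: (30.635,44.710) → (35.254,49.769) → (39.732,53.554) → (44.069,56.066) → (48.266,57.305) → (52.322,57.271) → (56.237,55.963). Open path.

**Shape 2** — `<polygon>` closed polygon, stroke `#ff8800` → engrave (S265, F2849). Machine vertices: (94.669,83.092) → (37.773,43.057) → (104.399,74.338) → (94.669,83.092). Closed: final G1 returns to the first vertex.

; Generated by LaserGRBL
G21
G90
G0 X30.635 Y44.710
M3 S265
G01 X35.254 Y49.769 F2849
G01 X39.732 Y53.554 F2849
G01 X44.069 Y56.066 F2849
G01 X48.266 Y57.305 F2849
G01 X52.322 Y57.271 F2849
G01 X56.237 Y55.963 F2849
M5
G0 X94.669 Y83.092
M3 S265
G01 X37.773 Y43.057 F2849
G01 X104.399 Y74.338 F2849
G01 X94.669 Y83.092 F2849
M5
G0 X0.000 Y0.000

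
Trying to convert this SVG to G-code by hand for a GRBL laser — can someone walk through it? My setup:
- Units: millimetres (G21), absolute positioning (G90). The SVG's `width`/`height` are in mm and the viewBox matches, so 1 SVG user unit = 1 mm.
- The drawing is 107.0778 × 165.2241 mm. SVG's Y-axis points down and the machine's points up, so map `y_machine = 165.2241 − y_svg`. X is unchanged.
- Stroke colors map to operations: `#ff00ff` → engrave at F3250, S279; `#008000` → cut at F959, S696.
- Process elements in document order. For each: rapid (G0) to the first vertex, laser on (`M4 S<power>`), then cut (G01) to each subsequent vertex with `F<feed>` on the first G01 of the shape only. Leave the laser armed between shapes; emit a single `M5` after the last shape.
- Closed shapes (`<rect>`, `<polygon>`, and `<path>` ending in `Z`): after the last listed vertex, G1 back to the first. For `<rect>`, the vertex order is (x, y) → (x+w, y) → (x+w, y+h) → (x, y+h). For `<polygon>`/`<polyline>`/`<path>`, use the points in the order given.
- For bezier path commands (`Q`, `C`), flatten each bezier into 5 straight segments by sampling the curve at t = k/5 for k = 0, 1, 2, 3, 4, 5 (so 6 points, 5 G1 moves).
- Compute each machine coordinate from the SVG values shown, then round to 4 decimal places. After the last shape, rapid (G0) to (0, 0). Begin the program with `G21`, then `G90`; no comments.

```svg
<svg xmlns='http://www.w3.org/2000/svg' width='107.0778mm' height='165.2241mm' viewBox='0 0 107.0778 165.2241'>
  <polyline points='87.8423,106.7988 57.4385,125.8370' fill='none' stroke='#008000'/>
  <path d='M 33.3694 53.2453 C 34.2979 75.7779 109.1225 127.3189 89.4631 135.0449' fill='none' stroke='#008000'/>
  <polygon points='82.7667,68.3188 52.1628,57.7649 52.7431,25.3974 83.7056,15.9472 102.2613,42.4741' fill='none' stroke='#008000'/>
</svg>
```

G21
G90
G0 X87.8423 Y58.4253
M4 S696
G01 X57.4385 Y39.3871 F959
G0 X33.3694 Y111.9788
M4 S696
G01 X41.4470 Y95.5608 F959
G01 X59.1774 Y75.6763
G01 X78.4784 Y55.8209
G01 X91.2677 Y39.4900
G01 X89.4631 Y30.1792
G0 X82.7667 Y96.9053
M4 S696
G01 X52.1628 Y107.4592 F959
G01 X52.7431 Y139.8267
G01 X83.7056 Y149.2769
G01 X102.2613 Y122.7500
G01 X82.7667 Y96.9053
M5
G0 X0.0000 Y0.0000

viewBox `0 0 107.0778 165.2241` with mm width/height → 1 unit = 1 mm. Flip: y_m = 165.2241 − y_svg.

**Shape 1** — `<polyline>` line segment, stroke `#008000` → cut (S696, F959). Machine vertices: (87.8423,58.4253) → (57.4385,39.3871). Open path.

**Shape 2** — `<path>` cubic bezier, stroke `#008000` → cut (S696, F959). Control points (SVG): P0=(33.3694,53.2453), P1=(34.2979,75.7779), P2=(109.1225,127.3189), P3=(89.4631,135.0449); sampled at t=k/5. Machine vertices: (33.3694,111.9788) → (41.4470,95.5608) → (59.1774,75.6763) → (78.4784,55.8209) → (91.2677,39.4900) → (89.4631,30.1792). Open path.

**Shape 3** — `<polygon>` regular polygon, stroke `#008000` → cut (S696, F959). Machine vertices: (82.7667,96.9053) → (52.1628,107.4592) → (52.7431,139.8267) → (83.7056,149.2769) → (102.2613,122.7500) → (82.7667,96.9053). Closed: final G1 returns to the first vertex.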